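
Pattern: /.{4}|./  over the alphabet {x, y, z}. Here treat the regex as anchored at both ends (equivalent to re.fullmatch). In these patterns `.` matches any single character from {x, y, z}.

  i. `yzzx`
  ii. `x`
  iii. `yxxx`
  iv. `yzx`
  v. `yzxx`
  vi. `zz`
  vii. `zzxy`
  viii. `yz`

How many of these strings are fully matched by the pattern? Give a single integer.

i. `yzzx` → match
ii. `x` → match
iii. `yxxx` → match
iv. `yzx` → no match
v. `yzxx` → match
vi. `zz` → no match
vii. `zzxy` → match
viii. `yz` → no match
Total matched: 5

5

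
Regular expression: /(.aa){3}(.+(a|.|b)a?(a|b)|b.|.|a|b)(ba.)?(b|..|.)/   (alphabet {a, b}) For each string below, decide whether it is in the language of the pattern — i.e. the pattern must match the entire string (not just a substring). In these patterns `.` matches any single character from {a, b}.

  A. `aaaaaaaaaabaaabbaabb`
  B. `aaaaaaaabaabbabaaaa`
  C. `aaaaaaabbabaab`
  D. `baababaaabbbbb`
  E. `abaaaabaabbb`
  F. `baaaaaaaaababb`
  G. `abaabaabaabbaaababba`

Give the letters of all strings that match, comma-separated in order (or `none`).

A, F

A → match
B → no match
C → no match
D → no match
E → no match
F → match
G → no match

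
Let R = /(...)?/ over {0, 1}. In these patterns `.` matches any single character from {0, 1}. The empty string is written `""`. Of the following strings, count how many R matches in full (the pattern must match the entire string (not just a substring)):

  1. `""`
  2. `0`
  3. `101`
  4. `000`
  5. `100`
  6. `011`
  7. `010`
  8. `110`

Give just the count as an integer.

1 → match
2 → no match
3 → match
4 → match
5 → match
6 → match
7 → match
8 → match
Total matched: 7

7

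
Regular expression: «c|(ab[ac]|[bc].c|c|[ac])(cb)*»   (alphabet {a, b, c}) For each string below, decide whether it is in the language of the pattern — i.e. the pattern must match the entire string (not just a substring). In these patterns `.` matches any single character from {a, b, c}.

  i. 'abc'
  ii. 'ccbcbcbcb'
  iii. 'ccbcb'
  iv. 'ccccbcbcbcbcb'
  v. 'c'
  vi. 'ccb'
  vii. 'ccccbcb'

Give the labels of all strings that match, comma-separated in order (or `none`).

i. 'abc' → match
ii. 'ccbcbcbcb' → match
iii. 'ccbcb' → match
iv → match
v. 'c' → match
vi. 'ccb' → match
vii. 'ccccbcb' → match

i, ii, iii, iv, v, vi, vii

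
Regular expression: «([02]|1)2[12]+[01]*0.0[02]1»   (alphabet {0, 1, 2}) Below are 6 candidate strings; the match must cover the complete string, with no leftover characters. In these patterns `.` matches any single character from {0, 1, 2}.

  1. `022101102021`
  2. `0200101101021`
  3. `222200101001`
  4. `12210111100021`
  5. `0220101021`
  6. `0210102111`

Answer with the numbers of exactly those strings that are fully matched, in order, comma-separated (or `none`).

1 → match
2 → no match
3 → match
4 → match
5 → match
6 → no match

1, 3, 4, 5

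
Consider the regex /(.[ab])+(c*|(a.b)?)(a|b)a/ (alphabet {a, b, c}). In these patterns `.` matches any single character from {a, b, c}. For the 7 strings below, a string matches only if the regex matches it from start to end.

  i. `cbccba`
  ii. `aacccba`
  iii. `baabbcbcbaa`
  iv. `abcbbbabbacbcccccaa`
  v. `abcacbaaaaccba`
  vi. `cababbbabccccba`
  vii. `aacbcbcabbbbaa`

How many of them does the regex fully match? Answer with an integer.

5

i → match
ii → match
iii → no match
iv → match
v → match
vi → no match
vii → match
Total matched: 5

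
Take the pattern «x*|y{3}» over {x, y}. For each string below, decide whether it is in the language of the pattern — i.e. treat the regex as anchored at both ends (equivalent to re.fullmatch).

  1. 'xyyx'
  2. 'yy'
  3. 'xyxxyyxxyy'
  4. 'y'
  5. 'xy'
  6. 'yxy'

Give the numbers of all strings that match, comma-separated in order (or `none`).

none

1. 'xyyx' → no match
2. 'yy' → no match
3. 'xyxxyyxxyy' → no match
4. 'y' → no match
5. 'xy' → no match
6. 'yxy' → no match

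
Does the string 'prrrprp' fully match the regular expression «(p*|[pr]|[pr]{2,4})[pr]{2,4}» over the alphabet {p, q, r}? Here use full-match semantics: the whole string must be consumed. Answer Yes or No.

Yes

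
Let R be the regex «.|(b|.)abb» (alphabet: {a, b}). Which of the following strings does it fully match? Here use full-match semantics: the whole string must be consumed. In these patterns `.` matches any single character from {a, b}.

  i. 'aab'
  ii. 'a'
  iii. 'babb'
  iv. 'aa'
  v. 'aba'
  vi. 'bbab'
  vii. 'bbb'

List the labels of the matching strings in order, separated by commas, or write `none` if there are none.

ii, iii

i → no match
ii → match
iii → match
iv → no match
v → no match
vi → no match
vii → no match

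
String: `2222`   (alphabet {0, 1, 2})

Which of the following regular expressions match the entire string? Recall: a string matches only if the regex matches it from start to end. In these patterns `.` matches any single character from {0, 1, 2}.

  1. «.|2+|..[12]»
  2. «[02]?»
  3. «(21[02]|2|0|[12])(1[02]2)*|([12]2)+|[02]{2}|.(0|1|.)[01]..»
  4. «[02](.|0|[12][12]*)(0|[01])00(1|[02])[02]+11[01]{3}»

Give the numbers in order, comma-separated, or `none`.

1 → match
2 → no match
3 → match
4 → no match

1, 3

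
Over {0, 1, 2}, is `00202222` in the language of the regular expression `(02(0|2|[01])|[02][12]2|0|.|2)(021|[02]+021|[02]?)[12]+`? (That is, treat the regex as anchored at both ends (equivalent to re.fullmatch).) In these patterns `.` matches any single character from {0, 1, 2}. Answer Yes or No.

No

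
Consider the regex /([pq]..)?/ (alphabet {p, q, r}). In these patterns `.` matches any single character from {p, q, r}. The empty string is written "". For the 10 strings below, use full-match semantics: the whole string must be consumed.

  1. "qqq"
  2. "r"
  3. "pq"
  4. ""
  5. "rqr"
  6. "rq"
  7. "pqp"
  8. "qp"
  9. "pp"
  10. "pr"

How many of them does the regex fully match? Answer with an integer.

3

1. "qqq" → match
2. "r" → no match
3. "pq" → no match
4. "" → match
5. "rqr" → no match
6. "rq" → no match
7. "pqp" → match
8. "qp" → no match
9. "pp" → no match
10. "pr" → no match
Total matched: 3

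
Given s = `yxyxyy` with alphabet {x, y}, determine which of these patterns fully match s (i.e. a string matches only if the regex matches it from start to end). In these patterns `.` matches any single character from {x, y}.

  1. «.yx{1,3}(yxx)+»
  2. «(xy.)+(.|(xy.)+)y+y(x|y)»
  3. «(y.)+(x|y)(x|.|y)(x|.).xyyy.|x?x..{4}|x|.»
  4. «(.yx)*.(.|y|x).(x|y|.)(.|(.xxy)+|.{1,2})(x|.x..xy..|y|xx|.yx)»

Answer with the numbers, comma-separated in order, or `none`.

1 → no match — must end with `yxx`
2 → no match — must start with `xy`
3 → no match
4 → match

4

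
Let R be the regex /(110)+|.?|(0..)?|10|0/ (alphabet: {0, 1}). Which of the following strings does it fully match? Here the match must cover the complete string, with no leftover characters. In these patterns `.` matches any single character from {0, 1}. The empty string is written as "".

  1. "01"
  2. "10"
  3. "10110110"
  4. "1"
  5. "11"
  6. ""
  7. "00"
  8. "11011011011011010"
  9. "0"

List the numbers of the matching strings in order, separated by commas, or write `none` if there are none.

1 → no match
2 → match
3 → no match
4 → match
5 → no match
6 → match
7 → no match
8 → no match
9 → match

2, 4, 6, 9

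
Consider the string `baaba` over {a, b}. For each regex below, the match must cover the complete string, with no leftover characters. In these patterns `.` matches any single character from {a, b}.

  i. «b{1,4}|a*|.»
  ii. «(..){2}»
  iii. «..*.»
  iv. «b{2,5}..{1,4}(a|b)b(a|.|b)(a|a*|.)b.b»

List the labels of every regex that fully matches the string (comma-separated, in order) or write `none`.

iii

i → no match
ii → no match
iii → match
iv → no match — must end with `b`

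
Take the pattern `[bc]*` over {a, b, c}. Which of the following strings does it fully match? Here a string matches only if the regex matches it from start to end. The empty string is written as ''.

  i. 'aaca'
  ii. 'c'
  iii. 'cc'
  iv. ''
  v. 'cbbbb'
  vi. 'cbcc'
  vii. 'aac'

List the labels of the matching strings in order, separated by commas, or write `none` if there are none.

i → no match
ii → match
iii → match
iv → match
v → match
vi → match
vii → no match

ii, iii, iv, v, vi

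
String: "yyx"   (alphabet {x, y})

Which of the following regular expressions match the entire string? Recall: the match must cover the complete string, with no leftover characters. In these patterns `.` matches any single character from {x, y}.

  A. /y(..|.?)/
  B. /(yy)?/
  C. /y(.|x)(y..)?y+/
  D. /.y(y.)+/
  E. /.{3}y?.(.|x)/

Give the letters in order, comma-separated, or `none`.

A

A → match
B → no match
C → no match — must end with "y"
D → no match
E → no match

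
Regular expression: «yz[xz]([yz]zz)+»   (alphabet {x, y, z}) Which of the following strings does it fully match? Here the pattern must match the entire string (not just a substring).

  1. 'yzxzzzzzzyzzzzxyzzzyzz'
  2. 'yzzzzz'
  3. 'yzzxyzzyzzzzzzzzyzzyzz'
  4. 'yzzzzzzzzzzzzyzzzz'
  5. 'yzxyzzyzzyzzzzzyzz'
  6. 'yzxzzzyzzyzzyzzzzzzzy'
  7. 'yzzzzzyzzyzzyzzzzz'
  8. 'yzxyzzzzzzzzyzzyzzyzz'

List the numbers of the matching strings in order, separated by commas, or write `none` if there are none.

2, 5, 7, 8

1 → no match
2 → match
3 → no match
4 → no match
5 → match
6 → no match — must end with 'zz'
7 → match
8 → match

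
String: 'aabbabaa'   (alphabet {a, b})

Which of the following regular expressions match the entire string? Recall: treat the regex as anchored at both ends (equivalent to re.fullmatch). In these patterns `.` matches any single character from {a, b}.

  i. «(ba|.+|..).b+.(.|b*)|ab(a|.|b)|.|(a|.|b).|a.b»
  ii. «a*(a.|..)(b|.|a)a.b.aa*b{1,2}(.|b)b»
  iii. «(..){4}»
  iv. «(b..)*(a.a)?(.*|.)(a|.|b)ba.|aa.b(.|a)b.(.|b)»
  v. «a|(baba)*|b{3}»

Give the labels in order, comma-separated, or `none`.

i → match
ii → no match — must end with 'b'
iii → match
iv → match
v → no match

i, iii, iv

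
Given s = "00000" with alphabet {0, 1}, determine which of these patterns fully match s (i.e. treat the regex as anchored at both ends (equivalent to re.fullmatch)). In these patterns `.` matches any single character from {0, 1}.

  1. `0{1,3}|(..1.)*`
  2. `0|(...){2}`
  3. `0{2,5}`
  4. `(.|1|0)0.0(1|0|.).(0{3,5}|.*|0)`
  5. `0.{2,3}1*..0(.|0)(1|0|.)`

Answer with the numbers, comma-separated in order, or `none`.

3

1 → no match
2 → no match
3 → match
4 → no match
5 → no match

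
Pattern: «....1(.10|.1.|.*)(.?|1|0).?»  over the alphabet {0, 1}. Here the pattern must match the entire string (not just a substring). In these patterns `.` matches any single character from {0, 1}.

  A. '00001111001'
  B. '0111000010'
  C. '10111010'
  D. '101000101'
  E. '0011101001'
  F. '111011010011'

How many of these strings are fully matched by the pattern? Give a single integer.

4

A → match
B → no match
C → match
D → no match
E → match
F → match
Total matched: 4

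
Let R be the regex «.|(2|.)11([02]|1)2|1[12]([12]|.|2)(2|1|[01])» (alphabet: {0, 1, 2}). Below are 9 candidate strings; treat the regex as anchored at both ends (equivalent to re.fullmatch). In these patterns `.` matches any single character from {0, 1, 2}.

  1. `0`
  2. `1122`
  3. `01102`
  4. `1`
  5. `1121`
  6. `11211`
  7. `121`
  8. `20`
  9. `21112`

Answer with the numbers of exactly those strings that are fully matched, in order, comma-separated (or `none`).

1 → match
2 → match
3 → match
4 → match
5 → match
6 → no match
7 → no match
8 → no match
9 → match

1, 2, 3, 4, 5, 9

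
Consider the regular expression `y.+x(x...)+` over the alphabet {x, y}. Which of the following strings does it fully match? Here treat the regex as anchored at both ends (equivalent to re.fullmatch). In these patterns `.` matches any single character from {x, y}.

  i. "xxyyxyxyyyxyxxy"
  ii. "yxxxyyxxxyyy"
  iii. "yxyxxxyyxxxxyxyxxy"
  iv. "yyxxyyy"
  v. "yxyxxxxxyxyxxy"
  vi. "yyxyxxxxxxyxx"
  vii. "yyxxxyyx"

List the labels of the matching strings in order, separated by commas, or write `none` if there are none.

ii, iv, vi, vii

i → no match — must start with "y"
ii → match
iii → no match
iv → match
v → no match
vi → match
vii → match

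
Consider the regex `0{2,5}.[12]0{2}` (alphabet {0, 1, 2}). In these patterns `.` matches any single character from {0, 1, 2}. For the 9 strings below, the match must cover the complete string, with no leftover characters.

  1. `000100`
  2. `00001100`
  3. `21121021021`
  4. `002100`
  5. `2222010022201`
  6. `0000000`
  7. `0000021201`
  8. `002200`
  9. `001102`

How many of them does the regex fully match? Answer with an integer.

4

1 → match
2 → match
3 → no match — must start with `0`
4 → match
5 → no match — must start with `0`
6 → no match
7 → no match — must end with `0`
8 → match
9 → no match — must end with `0`
Total matched: 4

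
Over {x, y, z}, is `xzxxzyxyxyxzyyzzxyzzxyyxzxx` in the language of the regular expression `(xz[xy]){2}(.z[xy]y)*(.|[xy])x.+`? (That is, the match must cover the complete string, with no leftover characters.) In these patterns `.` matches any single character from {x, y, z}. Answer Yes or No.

No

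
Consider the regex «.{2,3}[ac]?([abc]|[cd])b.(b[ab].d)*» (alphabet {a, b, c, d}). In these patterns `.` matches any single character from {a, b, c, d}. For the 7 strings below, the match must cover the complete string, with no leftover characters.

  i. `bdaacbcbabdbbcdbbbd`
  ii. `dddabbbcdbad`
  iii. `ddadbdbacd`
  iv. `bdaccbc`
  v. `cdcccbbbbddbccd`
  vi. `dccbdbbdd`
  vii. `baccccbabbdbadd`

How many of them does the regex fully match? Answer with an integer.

4

i → match
ii → no match
iii → match
iv → match
v → no match
vi → match
vii → no match
Total matched: 4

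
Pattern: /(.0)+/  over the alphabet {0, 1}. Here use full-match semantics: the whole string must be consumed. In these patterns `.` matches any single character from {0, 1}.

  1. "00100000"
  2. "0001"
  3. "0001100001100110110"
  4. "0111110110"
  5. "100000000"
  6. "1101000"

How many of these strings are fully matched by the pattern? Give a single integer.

1

1 → match
2 → no match — must end with "0"
3 → no match
4 → no match
5 → no match
6 → no match
Total matched: 1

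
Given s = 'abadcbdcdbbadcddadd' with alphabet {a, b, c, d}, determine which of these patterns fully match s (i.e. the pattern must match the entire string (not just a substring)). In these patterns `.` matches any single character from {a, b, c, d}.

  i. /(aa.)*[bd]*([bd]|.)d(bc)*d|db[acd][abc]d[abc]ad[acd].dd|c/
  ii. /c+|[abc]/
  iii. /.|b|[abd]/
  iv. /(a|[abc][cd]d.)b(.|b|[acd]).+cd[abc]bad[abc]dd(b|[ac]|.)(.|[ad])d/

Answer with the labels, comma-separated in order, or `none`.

iv

i → no match
ii → no match
iii → no match
iv → match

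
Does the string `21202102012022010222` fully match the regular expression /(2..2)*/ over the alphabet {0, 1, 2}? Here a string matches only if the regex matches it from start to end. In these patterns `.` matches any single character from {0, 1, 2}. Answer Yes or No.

No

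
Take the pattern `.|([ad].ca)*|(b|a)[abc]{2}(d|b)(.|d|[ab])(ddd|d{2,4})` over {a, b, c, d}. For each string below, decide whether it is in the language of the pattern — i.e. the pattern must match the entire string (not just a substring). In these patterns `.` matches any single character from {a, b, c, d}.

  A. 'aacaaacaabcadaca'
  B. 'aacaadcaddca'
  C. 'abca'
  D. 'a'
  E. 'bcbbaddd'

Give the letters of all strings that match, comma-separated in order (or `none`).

A, B, C, D, E

A → match
B → match
C → match
D → match
E → match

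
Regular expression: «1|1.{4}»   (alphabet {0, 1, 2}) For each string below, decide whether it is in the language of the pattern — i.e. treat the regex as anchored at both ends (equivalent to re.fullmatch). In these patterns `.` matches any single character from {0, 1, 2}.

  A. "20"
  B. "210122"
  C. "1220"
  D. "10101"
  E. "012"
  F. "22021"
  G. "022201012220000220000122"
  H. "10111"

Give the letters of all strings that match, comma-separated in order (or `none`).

A → no match — must start with "1"
B → no match — must start with "1"
C → no match
D → match
E → no match — must start with "1"
F → no match — must start with "1"
G → no match — must start with "1"
H → match

D, H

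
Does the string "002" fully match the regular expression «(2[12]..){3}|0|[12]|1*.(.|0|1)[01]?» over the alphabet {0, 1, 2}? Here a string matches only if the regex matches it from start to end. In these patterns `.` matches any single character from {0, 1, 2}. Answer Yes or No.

No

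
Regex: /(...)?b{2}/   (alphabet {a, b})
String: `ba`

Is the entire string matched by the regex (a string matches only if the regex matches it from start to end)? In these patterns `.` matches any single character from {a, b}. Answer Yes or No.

Every match must end with `b`, but `ba` does not.

No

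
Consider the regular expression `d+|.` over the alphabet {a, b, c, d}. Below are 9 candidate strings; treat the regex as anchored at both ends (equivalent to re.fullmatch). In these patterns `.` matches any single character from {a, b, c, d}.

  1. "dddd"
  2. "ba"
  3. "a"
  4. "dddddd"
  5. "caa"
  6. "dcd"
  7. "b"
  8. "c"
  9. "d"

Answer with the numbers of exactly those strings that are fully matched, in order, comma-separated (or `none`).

1, 3, 4, 7, 8, 9

1 → match
2 → no match
3 → match
4 → match
5 → no match
6 → no match
7 → match
8 → match
9 → match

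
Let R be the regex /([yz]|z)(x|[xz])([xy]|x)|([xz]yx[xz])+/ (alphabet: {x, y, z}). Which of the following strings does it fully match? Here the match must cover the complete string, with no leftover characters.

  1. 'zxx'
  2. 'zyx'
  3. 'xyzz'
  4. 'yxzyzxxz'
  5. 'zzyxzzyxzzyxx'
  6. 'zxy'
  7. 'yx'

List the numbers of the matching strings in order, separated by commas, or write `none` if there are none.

1 → match
2 → no match
3 → no match
4 → no match
5 → no match
6 → match
7 → no match

1, 6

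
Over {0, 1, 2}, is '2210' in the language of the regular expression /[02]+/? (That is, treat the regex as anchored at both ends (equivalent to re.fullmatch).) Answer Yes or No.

No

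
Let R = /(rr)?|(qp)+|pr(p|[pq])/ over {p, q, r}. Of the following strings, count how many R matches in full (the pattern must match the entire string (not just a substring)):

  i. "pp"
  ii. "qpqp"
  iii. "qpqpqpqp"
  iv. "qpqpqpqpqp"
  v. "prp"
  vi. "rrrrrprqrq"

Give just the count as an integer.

i. "pp" → no match
ii. "qpqp" → match
iii. "qpqpqpqp" → match
iv. "qpqpqpqpqp" → match
v. "prp" → match
vi. "rrrrrprqrq" → no match
Total matched: 4

4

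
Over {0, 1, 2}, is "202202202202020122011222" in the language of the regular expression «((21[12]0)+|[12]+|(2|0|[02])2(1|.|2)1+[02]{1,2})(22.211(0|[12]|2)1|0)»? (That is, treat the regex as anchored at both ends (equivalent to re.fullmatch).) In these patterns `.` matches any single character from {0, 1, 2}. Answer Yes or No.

No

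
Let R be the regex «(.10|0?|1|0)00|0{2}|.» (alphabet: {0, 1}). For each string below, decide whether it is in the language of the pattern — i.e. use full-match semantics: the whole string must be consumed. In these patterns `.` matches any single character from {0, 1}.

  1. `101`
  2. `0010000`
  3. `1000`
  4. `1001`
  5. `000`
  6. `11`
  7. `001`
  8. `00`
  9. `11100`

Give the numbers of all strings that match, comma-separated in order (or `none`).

1 → no match
2 → no match
3 → no match
4 → no match
5 → match
6 → no match
7 → no match
8 → match
9 → no match

5, 8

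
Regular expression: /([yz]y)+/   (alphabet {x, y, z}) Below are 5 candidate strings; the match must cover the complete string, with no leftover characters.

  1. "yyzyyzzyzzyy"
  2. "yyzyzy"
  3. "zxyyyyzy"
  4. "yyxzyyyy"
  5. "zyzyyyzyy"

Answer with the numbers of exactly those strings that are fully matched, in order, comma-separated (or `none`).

1 → no match
2 → match
3 → no match
4 → no match
5 → no match

2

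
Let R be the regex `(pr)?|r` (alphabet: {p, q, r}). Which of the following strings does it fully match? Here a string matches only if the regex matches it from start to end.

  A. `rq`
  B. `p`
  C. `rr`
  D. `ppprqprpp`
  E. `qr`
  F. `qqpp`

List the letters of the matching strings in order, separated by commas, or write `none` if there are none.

none

A. `rq` → no match
B. `p` → no match
C. `rr` → no match
D. `ppprqprpp` → no match
E. `qr` → no match
F. `qqpp` → no match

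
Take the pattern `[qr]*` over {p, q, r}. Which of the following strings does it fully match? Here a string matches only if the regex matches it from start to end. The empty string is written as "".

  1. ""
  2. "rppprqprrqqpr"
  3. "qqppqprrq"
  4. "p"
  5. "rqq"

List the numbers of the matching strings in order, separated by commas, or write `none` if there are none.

1, 5

1. "" → match
2 → no match
3. "qqppqprrq" → no match
4. "p" → no match
5. "rqq" → match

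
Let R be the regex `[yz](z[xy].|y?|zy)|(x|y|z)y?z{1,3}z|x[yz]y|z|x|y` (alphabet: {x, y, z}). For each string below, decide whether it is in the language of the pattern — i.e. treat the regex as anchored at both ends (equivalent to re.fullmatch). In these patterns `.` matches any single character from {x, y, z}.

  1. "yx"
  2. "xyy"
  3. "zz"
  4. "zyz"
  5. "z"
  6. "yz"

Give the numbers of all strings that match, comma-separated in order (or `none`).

2, 5

1 → no match
2 → match
3 → no match
4 → no match
5 → match
6 → no match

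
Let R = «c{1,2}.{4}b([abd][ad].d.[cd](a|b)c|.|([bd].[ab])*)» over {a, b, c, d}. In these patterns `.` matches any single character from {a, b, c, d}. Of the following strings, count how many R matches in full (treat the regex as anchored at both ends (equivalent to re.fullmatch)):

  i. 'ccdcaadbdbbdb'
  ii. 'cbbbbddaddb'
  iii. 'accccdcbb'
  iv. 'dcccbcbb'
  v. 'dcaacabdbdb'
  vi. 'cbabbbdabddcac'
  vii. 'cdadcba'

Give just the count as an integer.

i → no match
ii → no match
iii → no match — must start with 'c'
iv → no match — must start with 'c'
v → no match — must start with 'c'
vi → match
vii → match
Total matched: 2

2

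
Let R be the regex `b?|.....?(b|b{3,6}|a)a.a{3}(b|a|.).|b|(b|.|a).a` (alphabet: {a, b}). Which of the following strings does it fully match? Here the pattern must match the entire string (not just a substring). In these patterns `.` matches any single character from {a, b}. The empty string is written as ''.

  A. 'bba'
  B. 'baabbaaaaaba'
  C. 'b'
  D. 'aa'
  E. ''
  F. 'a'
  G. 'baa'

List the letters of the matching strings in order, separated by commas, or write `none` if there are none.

A, B, C, E, G

A → match
B → match
C → match
D → no match
E → match
F → no match
G → match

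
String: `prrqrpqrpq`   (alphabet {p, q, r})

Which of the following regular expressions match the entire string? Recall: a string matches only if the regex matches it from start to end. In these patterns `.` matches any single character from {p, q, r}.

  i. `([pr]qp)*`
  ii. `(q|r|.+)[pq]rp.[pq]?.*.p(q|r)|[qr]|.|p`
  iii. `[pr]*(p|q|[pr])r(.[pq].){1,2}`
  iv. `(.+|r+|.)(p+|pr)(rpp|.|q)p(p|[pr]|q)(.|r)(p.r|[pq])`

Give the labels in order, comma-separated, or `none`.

ii

i → no match
ii → match
iii → no match
iv → no match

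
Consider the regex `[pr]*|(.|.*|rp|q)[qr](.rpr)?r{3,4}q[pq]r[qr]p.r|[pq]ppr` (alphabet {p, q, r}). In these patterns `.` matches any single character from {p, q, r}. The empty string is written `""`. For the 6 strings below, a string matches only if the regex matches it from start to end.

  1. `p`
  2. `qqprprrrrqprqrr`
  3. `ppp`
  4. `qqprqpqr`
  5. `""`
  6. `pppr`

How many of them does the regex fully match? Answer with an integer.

1 → match
2 → no match
3 → match
4 → no match
5 → match
6 → match
Total matched: 4

4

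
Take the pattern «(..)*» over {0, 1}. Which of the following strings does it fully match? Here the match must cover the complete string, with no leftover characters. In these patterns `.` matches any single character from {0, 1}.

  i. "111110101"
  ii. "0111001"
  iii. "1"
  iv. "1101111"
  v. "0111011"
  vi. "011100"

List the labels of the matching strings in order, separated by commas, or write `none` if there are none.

i. "111110101" → no match
ii. "0111001" → no match
iii. "1" → no match
iv. "1101111" → no match
v. "0111011" → no match
vi. "011100" → match

vi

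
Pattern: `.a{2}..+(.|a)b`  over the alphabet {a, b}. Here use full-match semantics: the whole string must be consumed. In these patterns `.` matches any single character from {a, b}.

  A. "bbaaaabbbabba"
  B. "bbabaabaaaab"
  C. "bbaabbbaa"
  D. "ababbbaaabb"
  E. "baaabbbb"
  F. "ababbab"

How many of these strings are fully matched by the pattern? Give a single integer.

1

A → no match — must end with "b"
B → no match
C → no match — must end with "b"
D → no match
E → match
F → no match
Total matched: 1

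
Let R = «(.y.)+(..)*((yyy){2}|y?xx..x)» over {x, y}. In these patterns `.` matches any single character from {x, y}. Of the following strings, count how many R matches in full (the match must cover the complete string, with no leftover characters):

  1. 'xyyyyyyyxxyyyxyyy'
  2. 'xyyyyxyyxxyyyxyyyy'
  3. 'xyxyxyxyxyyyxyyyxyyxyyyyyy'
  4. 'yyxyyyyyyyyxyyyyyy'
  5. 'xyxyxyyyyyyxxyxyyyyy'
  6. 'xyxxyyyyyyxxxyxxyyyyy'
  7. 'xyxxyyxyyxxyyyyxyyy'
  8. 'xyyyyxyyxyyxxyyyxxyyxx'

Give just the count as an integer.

1

1 → no match
2 → no match
3 → no match
4 → match
5 → no match
6 → no match
7 → no match
8 → no match
Total matched: 1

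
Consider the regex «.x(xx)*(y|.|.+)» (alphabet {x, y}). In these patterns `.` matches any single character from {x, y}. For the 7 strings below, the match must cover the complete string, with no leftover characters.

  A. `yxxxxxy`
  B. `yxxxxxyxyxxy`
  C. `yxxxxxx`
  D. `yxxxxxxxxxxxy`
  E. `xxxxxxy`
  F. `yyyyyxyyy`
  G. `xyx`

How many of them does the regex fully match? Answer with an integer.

5

A → match
B → match
C → match
D → match
E → match
F → no match
G → no match
Total matched: 5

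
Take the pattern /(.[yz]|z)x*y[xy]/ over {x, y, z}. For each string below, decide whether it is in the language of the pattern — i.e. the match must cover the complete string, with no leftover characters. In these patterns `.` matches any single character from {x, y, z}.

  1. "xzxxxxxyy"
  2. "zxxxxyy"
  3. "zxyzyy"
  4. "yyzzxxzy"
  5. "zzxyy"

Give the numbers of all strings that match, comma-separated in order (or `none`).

1 → match
2 → match
3 → no match
4 → no match
5 → match

1, 2, 5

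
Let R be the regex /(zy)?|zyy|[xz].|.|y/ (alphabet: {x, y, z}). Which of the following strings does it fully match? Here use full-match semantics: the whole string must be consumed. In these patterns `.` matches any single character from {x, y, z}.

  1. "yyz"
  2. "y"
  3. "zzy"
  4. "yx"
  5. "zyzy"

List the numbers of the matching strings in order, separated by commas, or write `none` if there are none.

2

1 → no match
2 → match
3 → no match
4 → no match
5 → no match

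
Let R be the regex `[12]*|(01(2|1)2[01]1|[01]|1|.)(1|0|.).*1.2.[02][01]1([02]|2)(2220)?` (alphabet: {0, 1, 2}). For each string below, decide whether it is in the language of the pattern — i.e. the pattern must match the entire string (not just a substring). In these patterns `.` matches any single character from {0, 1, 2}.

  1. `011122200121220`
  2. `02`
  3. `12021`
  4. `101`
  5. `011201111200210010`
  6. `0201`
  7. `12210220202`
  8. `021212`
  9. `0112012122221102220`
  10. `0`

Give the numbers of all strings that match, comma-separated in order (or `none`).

9

1 → no match
2 → no match
3 → no match
4 → no match
5 → no match
6 → no match
7 → no match
8 → no match
9 → match
10 → no match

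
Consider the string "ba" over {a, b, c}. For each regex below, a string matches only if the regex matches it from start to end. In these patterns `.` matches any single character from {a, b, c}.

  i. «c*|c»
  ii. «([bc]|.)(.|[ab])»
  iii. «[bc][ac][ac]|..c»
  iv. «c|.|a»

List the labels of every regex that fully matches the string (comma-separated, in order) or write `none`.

ii

i → no match
ii → match
iii → no match
iv → no match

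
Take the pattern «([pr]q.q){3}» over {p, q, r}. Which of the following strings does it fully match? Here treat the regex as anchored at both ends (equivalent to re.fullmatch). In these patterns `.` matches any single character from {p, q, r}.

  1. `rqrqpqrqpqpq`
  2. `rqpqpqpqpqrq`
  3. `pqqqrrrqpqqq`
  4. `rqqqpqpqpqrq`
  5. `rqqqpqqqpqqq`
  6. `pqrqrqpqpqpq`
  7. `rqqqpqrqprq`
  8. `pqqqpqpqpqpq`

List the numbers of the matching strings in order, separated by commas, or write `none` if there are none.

1. `rqrqpqrqpqpq` → match
2. `rqpqpqpqpqrq` → match
3. `pqqqrrrqpqqq` → no match
4. `rqqqpqpqpqrq` → match
5. `rqqqpqqqpqqq` → match
6. `pqrqrqpqpqpq` → match
7. `rqqqpqrqprq` → no match
8. `pqqqpqpqpqpq` → match

1, 2, 4, 5, 6, 8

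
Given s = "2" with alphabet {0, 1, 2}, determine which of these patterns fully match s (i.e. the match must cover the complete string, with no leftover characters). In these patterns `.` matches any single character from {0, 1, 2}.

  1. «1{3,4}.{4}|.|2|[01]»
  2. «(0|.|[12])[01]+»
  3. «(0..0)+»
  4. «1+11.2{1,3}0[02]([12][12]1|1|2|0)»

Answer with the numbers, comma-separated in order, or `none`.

1

1 → match
2 → no match
3 → no match — must start with "0"
4 → no match — must start with "1"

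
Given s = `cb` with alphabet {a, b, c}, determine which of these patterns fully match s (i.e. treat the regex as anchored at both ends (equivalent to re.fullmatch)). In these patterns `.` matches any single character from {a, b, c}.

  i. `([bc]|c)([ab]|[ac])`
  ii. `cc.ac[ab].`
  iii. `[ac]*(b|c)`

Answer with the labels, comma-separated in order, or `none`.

i → match
ii → no match — must start with `cc`
iii → match

i, iii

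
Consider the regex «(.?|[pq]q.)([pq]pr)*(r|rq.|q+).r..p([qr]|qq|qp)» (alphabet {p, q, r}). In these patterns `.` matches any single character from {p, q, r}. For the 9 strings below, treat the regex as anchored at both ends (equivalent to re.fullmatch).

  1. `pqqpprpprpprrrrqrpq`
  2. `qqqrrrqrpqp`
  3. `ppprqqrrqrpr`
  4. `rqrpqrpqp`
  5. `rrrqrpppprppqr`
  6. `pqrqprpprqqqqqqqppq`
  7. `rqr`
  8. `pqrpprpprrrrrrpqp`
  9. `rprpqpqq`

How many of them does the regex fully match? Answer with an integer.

5

1 → match
2 → match
3 → match
4 → no match
5 → no match
6 → no match
7 → no match
8 → match
9 → match
Total matched: 5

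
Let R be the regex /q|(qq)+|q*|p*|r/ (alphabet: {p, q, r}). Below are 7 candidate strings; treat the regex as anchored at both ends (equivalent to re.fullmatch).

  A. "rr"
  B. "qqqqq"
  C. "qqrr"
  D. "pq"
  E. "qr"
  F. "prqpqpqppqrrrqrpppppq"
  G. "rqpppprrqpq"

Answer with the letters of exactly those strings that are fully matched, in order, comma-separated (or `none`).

B

A → no match
B → match
C → no match
D → no match
E → no match
F → no match
G → no match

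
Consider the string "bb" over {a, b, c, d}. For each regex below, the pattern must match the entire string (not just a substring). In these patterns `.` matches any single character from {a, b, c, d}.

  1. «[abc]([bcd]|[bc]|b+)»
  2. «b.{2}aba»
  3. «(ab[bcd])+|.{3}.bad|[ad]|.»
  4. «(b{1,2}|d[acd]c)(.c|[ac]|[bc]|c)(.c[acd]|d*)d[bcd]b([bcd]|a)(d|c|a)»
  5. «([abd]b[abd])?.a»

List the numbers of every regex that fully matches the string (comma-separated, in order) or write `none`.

1

1 → match
2 → no match — must end with "aba"
3 → no match
4 → no match
5 → no match — must end with "a"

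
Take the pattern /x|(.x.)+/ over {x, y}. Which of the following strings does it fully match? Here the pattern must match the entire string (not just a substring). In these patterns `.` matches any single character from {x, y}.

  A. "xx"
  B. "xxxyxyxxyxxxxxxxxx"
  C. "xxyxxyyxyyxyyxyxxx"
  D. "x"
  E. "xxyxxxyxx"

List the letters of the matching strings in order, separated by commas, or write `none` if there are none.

B, C, D, E

A → no match
B → match
C → match
D → match
E → match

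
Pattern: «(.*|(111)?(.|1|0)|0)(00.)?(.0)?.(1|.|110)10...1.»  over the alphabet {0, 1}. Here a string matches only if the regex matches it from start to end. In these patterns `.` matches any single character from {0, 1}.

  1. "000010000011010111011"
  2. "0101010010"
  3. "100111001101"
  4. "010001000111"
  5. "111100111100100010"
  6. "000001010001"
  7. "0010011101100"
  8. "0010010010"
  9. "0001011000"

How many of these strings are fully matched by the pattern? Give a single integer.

1 → no match
2 → match
3 → no match
4 → match
5 → no match
6 → no match
7 → no match
8 → no match
9 → no match
Total matched: 2

2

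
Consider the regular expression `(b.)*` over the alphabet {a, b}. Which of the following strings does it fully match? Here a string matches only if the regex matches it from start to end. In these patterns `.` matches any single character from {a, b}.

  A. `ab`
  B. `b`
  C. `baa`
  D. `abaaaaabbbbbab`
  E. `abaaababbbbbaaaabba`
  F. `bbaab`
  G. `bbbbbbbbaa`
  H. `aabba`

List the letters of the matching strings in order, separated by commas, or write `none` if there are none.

A → no match
B → no match
C → no match
D → no match
E → no match
F → no match
G → no match
H → no match

none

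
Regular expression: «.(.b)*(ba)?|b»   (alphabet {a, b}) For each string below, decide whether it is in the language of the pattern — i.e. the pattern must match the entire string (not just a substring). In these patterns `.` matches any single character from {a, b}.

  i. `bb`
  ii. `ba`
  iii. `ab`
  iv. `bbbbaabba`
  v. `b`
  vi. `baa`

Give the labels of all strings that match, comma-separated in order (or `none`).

i → no match
ii → no match
iii → no match
iv → no match
v → match
vi → no match

v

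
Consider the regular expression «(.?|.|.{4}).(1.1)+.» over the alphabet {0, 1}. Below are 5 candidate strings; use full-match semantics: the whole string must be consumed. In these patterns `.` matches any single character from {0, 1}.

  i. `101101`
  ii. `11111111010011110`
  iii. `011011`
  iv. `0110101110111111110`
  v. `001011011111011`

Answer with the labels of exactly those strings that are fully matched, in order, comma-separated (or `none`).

i → no match
ii → no match
iii → match
iv → no match
v → match

iii, v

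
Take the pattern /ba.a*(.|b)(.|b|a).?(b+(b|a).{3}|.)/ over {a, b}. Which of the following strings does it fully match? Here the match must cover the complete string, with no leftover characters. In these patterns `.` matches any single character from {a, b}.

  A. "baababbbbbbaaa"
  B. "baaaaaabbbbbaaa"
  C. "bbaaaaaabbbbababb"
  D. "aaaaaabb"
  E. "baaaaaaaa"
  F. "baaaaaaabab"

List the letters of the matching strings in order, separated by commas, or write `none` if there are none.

A, B, E, F

A → match
B → match
C → no match — must start with "ba"
D → no match — must start with "ba"
E → match
F → match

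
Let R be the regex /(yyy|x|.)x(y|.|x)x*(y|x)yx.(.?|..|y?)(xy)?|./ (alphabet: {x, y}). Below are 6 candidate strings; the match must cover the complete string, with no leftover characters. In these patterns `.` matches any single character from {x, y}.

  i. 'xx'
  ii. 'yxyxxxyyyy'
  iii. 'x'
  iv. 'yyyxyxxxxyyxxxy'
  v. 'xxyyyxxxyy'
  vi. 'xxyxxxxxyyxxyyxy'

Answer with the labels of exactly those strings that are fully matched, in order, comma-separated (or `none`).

i → no match
ii → no match
iii → match
iv → match
v → no match
vi → match

iii, iv, vi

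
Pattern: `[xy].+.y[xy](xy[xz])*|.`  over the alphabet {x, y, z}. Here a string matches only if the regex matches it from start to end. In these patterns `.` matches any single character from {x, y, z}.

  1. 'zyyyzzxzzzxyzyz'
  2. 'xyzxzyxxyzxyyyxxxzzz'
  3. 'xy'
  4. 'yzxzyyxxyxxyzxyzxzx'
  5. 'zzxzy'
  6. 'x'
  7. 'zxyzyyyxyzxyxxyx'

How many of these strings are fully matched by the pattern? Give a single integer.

1 → no match
2 → no match
3 → no match
4 → no match
5 → no match
6 → match
7 → no match
Total matched: 1

1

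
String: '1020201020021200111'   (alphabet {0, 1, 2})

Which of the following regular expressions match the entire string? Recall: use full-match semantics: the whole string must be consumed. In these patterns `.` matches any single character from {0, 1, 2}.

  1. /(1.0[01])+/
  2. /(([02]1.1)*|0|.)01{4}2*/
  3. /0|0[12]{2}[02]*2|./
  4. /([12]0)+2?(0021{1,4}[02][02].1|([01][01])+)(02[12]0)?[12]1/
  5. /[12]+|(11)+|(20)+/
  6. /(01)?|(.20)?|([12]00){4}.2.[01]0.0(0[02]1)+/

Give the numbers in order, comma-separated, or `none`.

1 → no match
2 → no match
3 → no match
4 → match
5 → no match
6 → no match

4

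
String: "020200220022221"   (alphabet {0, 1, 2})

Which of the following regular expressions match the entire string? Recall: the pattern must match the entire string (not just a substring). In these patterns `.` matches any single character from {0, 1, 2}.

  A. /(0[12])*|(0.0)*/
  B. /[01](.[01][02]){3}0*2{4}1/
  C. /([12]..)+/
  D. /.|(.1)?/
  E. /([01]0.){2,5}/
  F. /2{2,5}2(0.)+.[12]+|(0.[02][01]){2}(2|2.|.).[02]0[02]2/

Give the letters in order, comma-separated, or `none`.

A → no match
B → match
C → no match
D → no match
E → no match
F → no match

B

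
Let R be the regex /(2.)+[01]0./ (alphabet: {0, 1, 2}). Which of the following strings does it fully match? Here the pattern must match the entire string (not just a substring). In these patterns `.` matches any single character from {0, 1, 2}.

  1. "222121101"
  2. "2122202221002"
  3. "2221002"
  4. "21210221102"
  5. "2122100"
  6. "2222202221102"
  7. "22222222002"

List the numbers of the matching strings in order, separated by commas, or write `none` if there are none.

1. "222121101" → match
2 → match
3. "2221002" → match
4. "21210221102" → no match
5. "2122100" → match
6 → match
7. "22222222002" → match

1, 2, 3, 5, 6, 7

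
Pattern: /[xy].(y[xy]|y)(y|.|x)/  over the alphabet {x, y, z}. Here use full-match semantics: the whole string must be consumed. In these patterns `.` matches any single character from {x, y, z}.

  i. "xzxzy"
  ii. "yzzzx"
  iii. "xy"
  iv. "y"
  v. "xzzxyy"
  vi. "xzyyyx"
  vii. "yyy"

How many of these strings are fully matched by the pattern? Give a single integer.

0

i → no match
ii → no match
iii → no match
iv → no match
v → no match
vi → no match
vii → no match
Total matched: 0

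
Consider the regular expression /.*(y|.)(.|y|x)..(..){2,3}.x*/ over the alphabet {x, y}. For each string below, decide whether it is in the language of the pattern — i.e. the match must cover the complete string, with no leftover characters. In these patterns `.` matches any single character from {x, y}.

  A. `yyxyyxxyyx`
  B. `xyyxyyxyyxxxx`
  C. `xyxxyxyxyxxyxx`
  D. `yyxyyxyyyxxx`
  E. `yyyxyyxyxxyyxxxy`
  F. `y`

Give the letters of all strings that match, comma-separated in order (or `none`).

A, B, C, D, E

A → match
B → match
C → match
D → match
E → match
F → no match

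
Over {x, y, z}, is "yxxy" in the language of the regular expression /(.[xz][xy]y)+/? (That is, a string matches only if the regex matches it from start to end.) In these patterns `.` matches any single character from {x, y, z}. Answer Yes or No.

Yes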